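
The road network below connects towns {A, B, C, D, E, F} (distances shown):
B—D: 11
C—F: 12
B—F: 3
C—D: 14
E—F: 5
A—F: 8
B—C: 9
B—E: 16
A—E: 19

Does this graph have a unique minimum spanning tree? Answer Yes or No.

Kruskal's algorithm — process edges by increasing weight (ties by edge label):
B—F (3): add. Components now {A} {B,F} {C} {D} {E}
E—F (5): add. Components now {A} {B,E,F} {C} {D}
A—F (8): add. Components now {A,B,E,F} {C} {D}
B—C (9): add. Components now {A,B,C,E,F} {D}
B—D (11): add. Components now {A,B,C,D,E,F}
Every non-tree edge has weight strictly greater than the heaviest edge on the tree path between its endpoints, so the MST is unique.

Yes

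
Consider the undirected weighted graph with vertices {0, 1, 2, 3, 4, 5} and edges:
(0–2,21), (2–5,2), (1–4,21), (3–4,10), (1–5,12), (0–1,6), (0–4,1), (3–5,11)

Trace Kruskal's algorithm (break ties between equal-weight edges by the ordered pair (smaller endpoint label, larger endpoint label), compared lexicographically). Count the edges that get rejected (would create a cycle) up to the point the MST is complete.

0

Kruskal: consider edges lightest-first.
0–4 (1): add — endpoints in different components.
2–5 (2): add — endpoints in different components.
0–1 (6): add — endpoints in different components.
3–4 (10): add — endpoints in different components.
3–5 (11): add — endpoints in different components.
Edges rejected before the tree was complete: 0.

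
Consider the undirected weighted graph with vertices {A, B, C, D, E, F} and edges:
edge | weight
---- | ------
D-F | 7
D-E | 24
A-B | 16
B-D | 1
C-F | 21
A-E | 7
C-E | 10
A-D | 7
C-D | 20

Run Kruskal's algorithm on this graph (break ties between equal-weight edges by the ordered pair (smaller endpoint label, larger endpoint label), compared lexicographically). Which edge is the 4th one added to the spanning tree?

Kruskal: consider edges lightest-first.
B-D (1): add. Components now {A} {B,D} {C} {E} {F}
A-D (7): add. Components now {A,B,D} {C} {E} {F}
A-E (7): add. Components now {A,B,D,E} {C} {F}
D-F (7): add. Components now {A,B,D,E,F} {C}
C-E (10): add. Components now {A,B,C,D,E,F}
The 4th edge added is D-F.

D-F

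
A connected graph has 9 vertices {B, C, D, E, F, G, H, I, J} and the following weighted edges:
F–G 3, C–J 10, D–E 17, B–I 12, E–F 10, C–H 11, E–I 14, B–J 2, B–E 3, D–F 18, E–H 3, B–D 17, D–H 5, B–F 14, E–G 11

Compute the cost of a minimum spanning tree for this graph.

Kruskal's algorithm — process edges by increasing weight (ties by edge label):
B–J (2): add — endpoints in different components.
B–E (3): add — endpoints in different components.
E–H (3): add — endpoints in different components.
F–G (3): add — endpoints in different components.
D–H (5): add — endpoints in different components.
C–J (10): add — endpoints in different components.
E–F (10): add — endpoints in different components.
C–H (11): skip — C and H already connected.
E–G (11): skip — E and G already connected.
B–I (12): add — endpoints in different components.
MST edges: B–J, B–E, E–H, F–G, D–H, C–J, E–F, B–I; total weight 2+3+3+3+5+10+10+12 = 48.

48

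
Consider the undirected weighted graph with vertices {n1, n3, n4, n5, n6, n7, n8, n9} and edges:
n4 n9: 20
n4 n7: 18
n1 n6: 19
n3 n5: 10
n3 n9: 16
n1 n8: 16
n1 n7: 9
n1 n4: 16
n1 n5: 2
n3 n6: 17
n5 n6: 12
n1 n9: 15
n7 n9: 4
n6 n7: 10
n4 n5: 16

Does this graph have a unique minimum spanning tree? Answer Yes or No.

Kruskal: consider edges lightest-first.
n1 n5 (2): add — endpoints in different components.
n7 n9 (4): add — endpoints in different components.
n1 n7 (9): add — endpoints in different components.
n3 n5 (10): add — endpoints in different components.
n6 n7 (10): add — endpoints in different components.
n5 n6 (12): skip — n6 and n5 already connected.
n1 n9 (15): skip — n9 and n1 already connected.
n1 n4 (16): add — endpoints in different components.
n1 n8 (16): add — endpoints in different components.
Non-tree edge n4 n5 has weight 16, equal to the heaviest edge on its tree cycle — swapping gives another MST of the same weight. Not unique.

No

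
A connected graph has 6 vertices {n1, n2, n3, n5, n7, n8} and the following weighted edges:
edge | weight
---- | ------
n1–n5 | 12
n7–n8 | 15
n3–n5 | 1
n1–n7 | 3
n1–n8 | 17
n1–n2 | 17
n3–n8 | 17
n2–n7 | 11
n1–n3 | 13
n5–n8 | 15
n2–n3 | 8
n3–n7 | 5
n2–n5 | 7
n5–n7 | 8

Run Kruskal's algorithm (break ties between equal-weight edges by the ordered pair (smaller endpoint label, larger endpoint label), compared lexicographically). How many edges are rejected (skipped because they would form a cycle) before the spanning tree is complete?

5

Kruskal: consider edges lightest-first.
n3–n5 (1): add. Components now {n2} {n7} {n1} {n8} {n3,n5}
n1–n7 (3): add. Components now {n2} {n1,n7} {n8} {n3,n5}
n3–n7 (5): add. Components now {n2} {n1,n3,n5,n7} {n8}
n2–n5 (7): add. Components now {n1,n2,n3,n5,n7} {n8}
n2–n3 (8): skip — n2 and n3 already connected.
n5–n7 (8): skip — n7 and n5 already connected.
n2–n7 (11): skip — n2 and n7 already connected.
n1–n5 (12): skip — n1 and n5 already connected.
n1–n3 (13): skip — n1 and n3 already connected.
n5–n8 (15): add. Components now {n1,n2,n3,n5,n7,n8}
Edges rejected before the tree was complete: 5.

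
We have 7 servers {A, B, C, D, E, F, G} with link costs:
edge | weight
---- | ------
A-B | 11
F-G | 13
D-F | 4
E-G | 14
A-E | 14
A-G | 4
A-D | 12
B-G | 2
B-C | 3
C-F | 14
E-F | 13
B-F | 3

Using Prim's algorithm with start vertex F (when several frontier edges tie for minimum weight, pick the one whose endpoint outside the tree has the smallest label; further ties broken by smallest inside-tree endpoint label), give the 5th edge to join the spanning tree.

D-F

Prim's algorithm from F:
Step 1: cheapest edge leaving the tree is B-F (3); add B.
Step 2: cheapest edge leaving the tree is B-G (2); add G.
Step 3: cheapest edge leaving the tree is B-C (3); add C.
Step 4: cheapest edge leaving the tree is A-G (4); add A.
Step 5: cheapest edge leaving the tree is D-F (4); add D.
Step 6: cheapest edge leaving the tree is E-F (13); add E.
The 5th edge added is D-F.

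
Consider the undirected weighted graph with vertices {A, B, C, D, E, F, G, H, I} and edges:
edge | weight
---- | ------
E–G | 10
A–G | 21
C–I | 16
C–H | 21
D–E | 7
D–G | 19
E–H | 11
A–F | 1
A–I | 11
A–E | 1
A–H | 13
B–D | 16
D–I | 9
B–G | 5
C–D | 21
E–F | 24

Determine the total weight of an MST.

Kruskal's algorithm — process edges by increasing weight (ties by edge label):
A–E (1): add — endpoints in different components.
A–F (1): add — endpoints in different components.
B–G (5): add — endpoints in different components.
D–E (7): add — endpoints in different components.
D–I (9): add — endpoints in different components.
E–G (10): add — endpoints in different components.
A–I (11): skip — A and I already connected.
E–H (11): add — endpoints in different components.
A–H (13): skip — A and H already connected.
B–D (16): skip — B and D already connected.
C–I (16): add — endpoints in different components.
MST edges: A–E, A–F, B–G, D–E, D–I, E–G, E–H, C–I; total weight 1+1+5+7+9+10+11+16 = 60.

60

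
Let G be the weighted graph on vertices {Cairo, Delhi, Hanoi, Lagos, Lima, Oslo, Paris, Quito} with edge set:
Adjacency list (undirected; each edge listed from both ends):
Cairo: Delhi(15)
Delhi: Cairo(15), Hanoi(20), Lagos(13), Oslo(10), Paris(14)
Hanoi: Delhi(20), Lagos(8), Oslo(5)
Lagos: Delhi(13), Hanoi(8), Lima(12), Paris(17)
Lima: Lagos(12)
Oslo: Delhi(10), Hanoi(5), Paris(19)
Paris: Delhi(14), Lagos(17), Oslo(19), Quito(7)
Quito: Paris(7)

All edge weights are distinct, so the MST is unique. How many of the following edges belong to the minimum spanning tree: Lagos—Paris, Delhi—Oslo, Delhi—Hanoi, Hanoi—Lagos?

2

Sort edges by weight, then run Kruskal:
Hanoi—Oslo (5): add — endpoints in different components.
Paris—Quito (7): add — endpoints in different components.
Hanoi—Lagos (8): add — endpoints in different components.
Delhi—Oslo (10): add — endpoints in different components.
Lagos—Lima (12): add — endpoints in different components.
Delhi—Lagos (13): skip — Lagos and Delhi already connected.
Delhi—Paris (14): add — endpoints in different components.
Cairo—Delhi (15): add — endpoints in different components.
MST edge set: {Hanoi—Oslo, Paris—Quito, Hanoi—Lagos, Delhi—Oslo, Lagos—Lima, Delhi—Paris, Cairo—Delhi}.
Of the listed edges, {Delhi—Oslo, Hanoi—Lagos} are in the MST → 2.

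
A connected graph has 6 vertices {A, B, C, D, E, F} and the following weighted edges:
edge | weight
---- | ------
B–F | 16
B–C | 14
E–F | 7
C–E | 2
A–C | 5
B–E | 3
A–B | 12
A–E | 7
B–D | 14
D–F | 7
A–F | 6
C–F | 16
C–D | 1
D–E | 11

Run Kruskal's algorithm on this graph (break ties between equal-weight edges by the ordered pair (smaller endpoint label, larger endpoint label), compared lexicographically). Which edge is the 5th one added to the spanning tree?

Sort edges by weight, then run Kruskal:
C–D (1): add — endpoints in different components.
C–E (2): add — endpoints in different components.
B–E (3): add — endpoints in different components.
A–C (5): add — endpoints in different components.
A–F (6): add — endpoints in different components.
The 5th edge added is A–F.

A-F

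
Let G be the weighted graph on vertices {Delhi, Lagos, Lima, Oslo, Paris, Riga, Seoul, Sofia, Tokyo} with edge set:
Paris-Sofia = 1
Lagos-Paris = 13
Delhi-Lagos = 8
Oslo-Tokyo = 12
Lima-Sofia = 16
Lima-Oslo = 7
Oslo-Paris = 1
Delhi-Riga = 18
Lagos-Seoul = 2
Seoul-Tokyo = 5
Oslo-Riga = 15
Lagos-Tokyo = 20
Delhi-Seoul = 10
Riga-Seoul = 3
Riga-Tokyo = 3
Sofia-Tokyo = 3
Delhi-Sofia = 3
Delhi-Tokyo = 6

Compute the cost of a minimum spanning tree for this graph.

Kruskal's algorithm — process edges by increasing weight (ties by edge label):
Oslo-Paris (1): add — endpoints in different components.
Paris-Sofia (1): add — endpoints in different components.
Lagos-Seoul (2): add — endpoints in different components.
Delhi-Sofia (3): add — endpoints in different components.
Riga-Seoul (3): add — endpoints in different components.
Riga-Tokyo (3): add — endpoints in different components.
Sofia-Tokyo (3): add — endpoints in different components.
Seoul-Tokyo (5): skip — Tokyo and Seoul already connected.
Delhi-Tokyo (6): skip — Delhi and Tokyo already connected.
Lima-Oslo (7): add — endpoints in different components.
MST edges: Oslo-Paris, Paris-Sofia, Lagos-Seoul, Delhi-Sofia, Riga-Seoul, Riga-Tokyo, Sofia-Tokyo, Lima-Oslo; total weight 1+1+2+3+3+3+3+7 = 23.

23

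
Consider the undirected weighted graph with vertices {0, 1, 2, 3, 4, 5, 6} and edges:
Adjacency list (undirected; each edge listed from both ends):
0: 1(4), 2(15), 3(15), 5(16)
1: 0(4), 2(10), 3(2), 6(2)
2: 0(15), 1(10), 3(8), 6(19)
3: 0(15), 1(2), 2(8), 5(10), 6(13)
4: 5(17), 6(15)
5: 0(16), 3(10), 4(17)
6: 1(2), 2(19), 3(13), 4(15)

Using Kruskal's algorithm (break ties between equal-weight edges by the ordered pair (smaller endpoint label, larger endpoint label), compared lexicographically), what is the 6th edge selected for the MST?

Kruskal: consider edges lightest-first.
1-3 (2): add — endpoints in different components.
1-6 (2): add — endpoints in different components.
0-1 (4): add — endpoints in different components.
2-3 (8): add — endpoints in different components.
1-2 (10): skip — 1 and 2 already connected.
3-5 (10): add — endpoints in different components.
3-6 (13): skip — 3 and 6 already connected.
0-2 (15): skip — 0 and 2 already connected.
0-3 (15): skip — 0 and 3 already connected.
4-6 (15): add — endpoints in different components.
The 6th edge added is 4-6.

4-6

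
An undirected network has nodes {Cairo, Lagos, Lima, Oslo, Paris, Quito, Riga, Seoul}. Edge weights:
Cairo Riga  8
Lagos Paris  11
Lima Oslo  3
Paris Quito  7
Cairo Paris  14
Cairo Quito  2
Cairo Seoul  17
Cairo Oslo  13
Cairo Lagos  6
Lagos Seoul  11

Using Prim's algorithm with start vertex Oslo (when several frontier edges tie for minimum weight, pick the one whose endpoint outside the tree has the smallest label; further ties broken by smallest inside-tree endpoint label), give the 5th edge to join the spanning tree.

Prim, starting at Oslo.
Step 1: frontier [Lima Oslo 3, Cairo Oslo 13] → take Lima Oslo (3); add Lima.
Step 2: frontier [Cairo Oslo 13] → take Cairo Oslo (13); add Cairo.
Step 3: frontier [Cairo Quito 2, Cairo Lagos 6, Cairo Riga 8, Cairo Paris 14, Cairo Seoul 17] → take Cairo Quito (2); add Quito.
Step 4: frontier [Cairo Lagos 6, Cairo Riga 8, Cairo Paris 14, Cairo Seoul 17, Paris Quito 7] → take Cairo Lagos (6); add Lagos.
Step 5: frontier [Cairo Riga 8, Cairo Paris 14, Cairo Seoul 17, Lagos Paris 11, Lagos Seoul 11, Paris Quito 7] → take Paris Quito (7); add Paris.
Step 6: frontier [Cairo Riga 8, Cairo Seoul 17, Lagos Seoul 11] → take Cairo Riga (8); add Riga.
Step 7: frontier [Cairo Seoul 17, Lagos Seoul 11] → take Lagos Seoul (11); add Seoul.
The 5th edge added is Paris Quito.

Paris-Quito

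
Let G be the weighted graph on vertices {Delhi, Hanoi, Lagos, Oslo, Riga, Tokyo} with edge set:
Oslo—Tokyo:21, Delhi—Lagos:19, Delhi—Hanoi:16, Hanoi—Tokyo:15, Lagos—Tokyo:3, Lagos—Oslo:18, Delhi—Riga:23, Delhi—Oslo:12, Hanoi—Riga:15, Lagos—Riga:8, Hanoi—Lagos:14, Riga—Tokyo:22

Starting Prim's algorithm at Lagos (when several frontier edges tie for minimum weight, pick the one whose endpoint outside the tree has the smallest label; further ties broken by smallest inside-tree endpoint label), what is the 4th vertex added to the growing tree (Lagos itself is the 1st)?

Hanoi

Prim's algorithm from Lagos:
Step 1: cheapest edge leaving the tree is Lagos—Tokyo (3); add Tokyo.
Step 2: cheapest edge leaving the tree is Lagos—Riga (8); add Riga.
Step 3: cheapest edge leaving the tree is Hanoi—Lagos (14); add Hanoi.
Step 4: cheapest edge leaving the tree is Delhi—Hanoi (16); add Delhi.
Step 5: cheapest edge leaving the tree is Delhi—Oslo (12); add Oslo.
Vertex order: Lagos, Tokyo, Riga, Hanoi, Delhi, Oslo. The 4th vertex is Hanoi.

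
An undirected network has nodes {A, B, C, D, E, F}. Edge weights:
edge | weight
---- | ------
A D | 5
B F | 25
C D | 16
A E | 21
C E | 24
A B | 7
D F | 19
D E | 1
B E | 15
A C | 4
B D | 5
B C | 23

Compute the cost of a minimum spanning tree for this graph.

34

Prim's algorithm from B:
Step 1: cheapest edge leaving the tree is B D (5); add D.
Step 2: cheapest edge leaving the tree is D E (1); add E.
Step 3: cheapest edge leaving the tree is A D (5); add A.
Step 4: cheapest edge leaving the tree is A C (4); add C.
Step 5: cheapest edge leaving the tree is D F (19); add F.
MST edges: B D, D E, A D, A C, D F; total weight 5+1+5+4+19 = 34.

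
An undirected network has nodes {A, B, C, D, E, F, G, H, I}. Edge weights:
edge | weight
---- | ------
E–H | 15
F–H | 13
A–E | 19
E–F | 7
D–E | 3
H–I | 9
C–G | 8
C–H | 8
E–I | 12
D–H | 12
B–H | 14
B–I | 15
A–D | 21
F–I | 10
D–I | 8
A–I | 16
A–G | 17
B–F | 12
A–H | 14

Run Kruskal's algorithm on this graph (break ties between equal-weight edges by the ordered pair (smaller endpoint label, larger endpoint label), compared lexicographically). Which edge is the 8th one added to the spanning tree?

Kruskal: consider edges lightest-first.
D–E (3): add — endpoints in different components.
E–F (7): add — endpoints in different components.
C–G (8): add — endpoints in different components.
C–H (8): add — endpoints in different components.
D–I (8): add — endpoints in different components.
H–I (9): add — endpoints in different components.
F–I (10): skip — F and I already connected.
B–F (12): add — endpoints in different components.
D–H (12): skip — D and H already connected.
E–I (12): skip — E and I already connected.
F–H (13): skip — F and H already connected.
A–H (14): add — endpoints in different components.
The 8th edge added is A–H.

A-H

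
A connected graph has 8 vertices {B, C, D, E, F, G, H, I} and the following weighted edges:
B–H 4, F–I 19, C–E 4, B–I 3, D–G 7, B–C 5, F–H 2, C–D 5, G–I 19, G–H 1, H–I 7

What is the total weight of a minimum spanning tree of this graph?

Kruskal: consider edges lightest-first.
G–H (1): add — endpoints in different components.
F–H (2): add — endpoints in different components.
B–I (3): add — endpoints in different components.
B–H (4): add — endpoints in different components.
C–E (4): add — endpoints in different components.
B–C (5): add — endpoints in different components.
C–D (5): add — endpoints in different components.
MST edges: G–H, F–H, B–I, B–H, C–E, B–C, C–D; total weight 1+2+3+4+4+5+5 = 24.

24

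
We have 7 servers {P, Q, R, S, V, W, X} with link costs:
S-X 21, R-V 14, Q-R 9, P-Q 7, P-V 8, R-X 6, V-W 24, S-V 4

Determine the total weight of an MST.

Kruskal: consider edges lightest-first.
S-V (4): add — endpoints in different components.
R-X (6): add — endpoints in different components.
P-Q (7): add — endpoints in different components.
P-V (8): add — endpoints in different components.
Q-R (9): add — endpoints in different components.
R-V (14): skip — R and V already connected.
S-X (21): skip — X and S already connected.
V-W (24): add — endpoints in different components.
MST edges: S-V, R-X, P-Q, P-V, Q-R, V-W; total weight 4+6+7+8+9+24 = 58.

58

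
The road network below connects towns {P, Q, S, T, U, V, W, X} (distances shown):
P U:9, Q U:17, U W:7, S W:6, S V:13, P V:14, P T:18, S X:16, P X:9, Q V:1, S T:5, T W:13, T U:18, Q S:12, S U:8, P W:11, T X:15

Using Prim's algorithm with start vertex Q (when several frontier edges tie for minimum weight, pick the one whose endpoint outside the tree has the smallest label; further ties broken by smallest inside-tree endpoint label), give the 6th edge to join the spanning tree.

P-U

Grow the tree from Q using Prim:
Step 1: cheapest edge leaving the tree is Q V (1); add V.
Step 2: cheapest edge leaving the tree is Q S (12); add S.
Step 3: cheapest edge leaving the tree is S T (5); add T.
Step 4: cheapest edge leaving the tree is S W (6); add W.
Step 5: cheapest edge leaving the tree is U W (7); add U.
Step 6: cheapest edge leaving the tree is P U (9); add P.
Step 7: cheapest edge leaving the tree is P X (9); add X.
The 6th edge added is P U.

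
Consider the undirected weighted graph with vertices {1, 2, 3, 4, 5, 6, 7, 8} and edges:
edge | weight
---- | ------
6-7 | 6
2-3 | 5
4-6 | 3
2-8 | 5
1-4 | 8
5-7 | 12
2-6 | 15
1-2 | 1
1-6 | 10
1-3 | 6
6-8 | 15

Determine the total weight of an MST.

Sort edges by weight, then run Kruskal:
1-2 (1): add — endpoints in different components.
4-6 (3): add — endpoints in different components.
2-3 (5): add — endpoints in different components.
2-8 (5): add — endpoints in different components.
1-3 (6): skip — 1 and 3 already connected.
6-7 (6): add — endpoints in different components.
1-4 (8): add — endpoints in different components.
1-6 (10): skip — 1 and 6 already connected.
5-7 (12): add — endpoints in different components.
MST edges: 1-2, 4-6, 2-3, 2-8, 6-7, 1-4, 5-7; total weight 1+3+5+5+6+8+12 = 40.

40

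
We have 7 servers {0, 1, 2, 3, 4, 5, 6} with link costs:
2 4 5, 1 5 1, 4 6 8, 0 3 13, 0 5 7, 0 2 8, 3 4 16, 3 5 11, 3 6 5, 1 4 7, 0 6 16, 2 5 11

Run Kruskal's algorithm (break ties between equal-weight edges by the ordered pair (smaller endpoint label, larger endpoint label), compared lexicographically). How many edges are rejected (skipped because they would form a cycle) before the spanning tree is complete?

Kruskal's algorithm — process edges by increasing weight (ties by edge label):
1 5 (1): add. Components now {0} {1,5} {2} {3} {4} {6}
2 4 (5): add. Components now {0} {1,5} {2,4} {3} {6}
3 6 (5): add. Components now {0} {1,5} {2,4} {3,6}
0 5 (7): add. Components now {0,1,5} {2,4} {3,6}
1 4 (7): add. Components now {0,1,2,4,5} {3,6}
0 2 (8): skip — 0 and 2 already connected.
4 6 (8): add. Components now {0,1,2,3,4,5,6}
Edges rejected before the tree was complete: 1.

1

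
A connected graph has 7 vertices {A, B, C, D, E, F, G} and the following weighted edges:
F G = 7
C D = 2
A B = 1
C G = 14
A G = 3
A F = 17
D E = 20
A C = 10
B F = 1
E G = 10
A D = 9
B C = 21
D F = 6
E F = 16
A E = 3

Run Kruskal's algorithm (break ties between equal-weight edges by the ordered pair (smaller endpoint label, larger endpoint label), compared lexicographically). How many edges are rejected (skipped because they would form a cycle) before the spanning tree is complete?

0

Kruskal: consider edges lightest-first.
A B (1): add — endpoints in different components.
B F (1): add — endpoints in different components.
C D (2): add — endpoints in different components.
A E (3): add — endpoints in different components.
A G (3): add — endpoints in different components.
D F (6): add — endpoints in different components.
Edges rejected before the tree was complete: 0.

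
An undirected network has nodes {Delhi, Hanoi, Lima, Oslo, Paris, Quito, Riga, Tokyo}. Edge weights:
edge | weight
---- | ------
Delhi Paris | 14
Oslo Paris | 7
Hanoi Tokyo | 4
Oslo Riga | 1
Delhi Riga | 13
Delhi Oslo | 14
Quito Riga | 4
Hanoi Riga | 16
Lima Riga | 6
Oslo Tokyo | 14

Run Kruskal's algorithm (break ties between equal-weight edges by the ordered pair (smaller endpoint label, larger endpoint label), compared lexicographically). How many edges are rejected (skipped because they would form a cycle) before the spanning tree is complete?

Kruskal's algorithm — process edges by increasing weight (ties by edge label):
Oslo Riga (1): add — endpoints in different components.
Hanoi Tokyo (4): add — endpoints in different components.
Quito Riga (4): add — endpoints in different components.
Lima Riga (6): add — endpoints in different components.
Oslo Paris (7): add — endpoints in different components.
Delhi Riga (13): add — endpoints in different components.
Delhi Oslo (14): skip — Oslo and Delhi already connected.
Delhi Paris (14): skip — Paris and Delhi already connected.
Oslo Tokyo (14): add — endpoints in different components.
Edges rejected before the tree was complete: 2.

2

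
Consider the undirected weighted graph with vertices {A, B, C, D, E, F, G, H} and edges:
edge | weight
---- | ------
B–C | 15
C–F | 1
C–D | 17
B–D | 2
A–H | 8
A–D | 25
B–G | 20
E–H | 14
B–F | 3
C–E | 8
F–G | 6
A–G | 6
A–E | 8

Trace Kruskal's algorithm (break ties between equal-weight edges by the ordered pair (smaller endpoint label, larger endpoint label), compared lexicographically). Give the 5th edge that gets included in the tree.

Sort edges by weight, then run Kruskal:
C–F (1): add — endpoints in different components.
B–D (2): add — endpoints in different components.
B–F (3): add — endpoints in different components.
A–G (6): add — endpoints in different components.
F–G (6): add — endpoints in different components.
A–E (8): add — endpoints in different components.
A–H (8): add — endpoints in different components.
The 5th edge added is F–G.

F-G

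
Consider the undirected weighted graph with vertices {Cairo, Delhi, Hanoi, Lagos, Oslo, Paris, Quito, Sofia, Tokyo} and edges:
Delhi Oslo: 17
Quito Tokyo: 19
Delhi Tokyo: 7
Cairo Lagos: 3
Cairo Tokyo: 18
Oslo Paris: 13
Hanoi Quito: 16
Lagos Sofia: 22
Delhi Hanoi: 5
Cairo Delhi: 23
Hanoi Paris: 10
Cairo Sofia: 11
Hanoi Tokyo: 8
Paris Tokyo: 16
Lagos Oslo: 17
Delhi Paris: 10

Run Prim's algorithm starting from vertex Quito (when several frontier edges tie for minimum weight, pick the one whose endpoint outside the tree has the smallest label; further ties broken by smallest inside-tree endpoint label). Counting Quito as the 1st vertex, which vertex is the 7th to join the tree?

Lagos

Prim's algorithm from Quito:
Step 1: cheapest edge leaving the tree is Hanoi Quito (16); add Hanoi.
Step 2: cheapest edge leaving the tree is Delhi Hanoi (5); add Delhi.
Step 3: cheapest edge leaving the tree is Delhi Tokyo (7); add Tokyo.
Step 4: cheapest edge leaving the tree is Delhi Paris (10); add Paris.
Step 5: cheapest edge leaving the tree is Oslo Paris (13); add Oslo.
Step 6: cheapest edge leaving the tree is Lagos Oslo (17); add Lagos.
Step 7: cheapest edge leaving the tree is Cairo Lagos (3); add Cairo.
Step 8: cheapest edge leaving the tree is Cairo Sofia (11); add Sofia.
Vertex order: Quito, Hanoi, Delhi, Tokyo, Paris, Oslo, Lagos, Cairo, Sofia. The 7th vertex is Lagos.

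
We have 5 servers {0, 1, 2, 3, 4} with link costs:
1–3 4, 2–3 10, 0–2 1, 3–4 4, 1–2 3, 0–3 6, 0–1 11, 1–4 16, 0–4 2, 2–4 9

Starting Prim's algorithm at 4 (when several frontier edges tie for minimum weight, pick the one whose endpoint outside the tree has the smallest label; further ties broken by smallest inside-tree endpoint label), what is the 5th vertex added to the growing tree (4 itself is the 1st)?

3

Prim's algorithm from 4:
Step 1: cheapest edge leaving the tree is 0–4 (2); add 0.
Step 2: cheapest edge leaving the tree is 0–2 (1); add 2.
Step 3: cheapest edge leaving the tree is 1–2 (3); add 1.
Step 4: cheapest edge leaving the tree is 1–3 (4); add 3.
Vertex order: 4, 0, 2, 1, 3. The 5th vertex is 3.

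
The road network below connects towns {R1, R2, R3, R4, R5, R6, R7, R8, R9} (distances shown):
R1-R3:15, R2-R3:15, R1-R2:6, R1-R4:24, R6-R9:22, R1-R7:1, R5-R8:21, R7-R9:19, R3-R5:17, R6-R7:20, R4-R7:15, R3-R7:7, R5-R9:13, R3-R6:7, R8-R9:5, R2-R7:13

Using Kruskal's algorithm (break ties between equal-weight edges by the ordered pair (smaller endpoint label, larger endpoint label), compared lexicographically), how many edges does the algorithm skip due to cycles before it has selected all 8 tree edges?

3

Sort edges by weight, then run Kruskal:
R1-R7 (1): add — endpoints in different components.
R8-R9 (5): add — endpoints in different components.
R1-R2 (6): add — endpoints in different components.
R3-R6 (7): add — endpoints in different components.
R3-R7 (7): add — endpoints in different components.
R2-R7 (13): skip — R7 and R2 already connected.
R5-R9 (13): add — endpoints in different components.
R1-R3 (15): skip — R1 and R3 already connected.
R2-R3 (15): skip — R3 and R2 already connected.
R4-R7 (15): add — endpoints in different components.
R3-R5 (17): add — endpoints in different components.
Edges rejected before the tree was complete: 3.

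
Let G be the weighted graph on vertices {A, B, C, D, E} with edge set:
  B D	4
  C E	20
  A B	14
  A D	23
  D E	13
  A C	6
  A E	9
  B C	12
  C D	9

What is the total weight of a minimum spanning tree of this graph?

Grow the tree from D using Prim:
Step 1: frontier [B D 4, C D 9, D E 13, A D 23] → take B D (4); add B.
Step 2: frontier [B C 12, A B 14, C D 9, D E 13, A D 23] → take C D (9); add C.
Step 3: frontier [A B 14, A C 6, C E 20, D E 13, A D 23] → take A C (6); add A.
Step 4: frontier [A E 9, C E 20, D E 13] → take A E (9); add E.
MST edges: B D, C D, A C, A E; total weight 4+9+6+9 = 28.

28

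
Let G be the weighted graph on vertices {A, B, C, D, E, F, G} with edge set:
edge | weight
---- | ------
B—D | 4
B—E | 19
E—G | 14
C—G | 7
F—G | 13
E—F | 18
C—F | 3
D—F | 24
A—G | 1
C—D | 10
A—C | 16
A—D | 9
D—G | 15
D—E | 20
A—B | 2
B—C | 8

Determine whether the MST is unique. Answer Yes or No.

Yes

Kruskal's algorithm — process edges by increasing weight (ties by edge label):
A—G (1): add — endpoints in different components.
A—B (2): add — endpoints in different components.
C—F (3): add — endpoints in different components.
B—D (4): add — endpoints in different components.
C—G (7): add — endpoints in different components.
B—C (8): skip — B and C already connected.
A—D (9): skip — A and D already connected.
C—D (10): skip — C and D already connected.
F—G (13): skip — F and G already connected.
E—G (14): add — endpoints in different components.
Every non-tree edge has weight strictly greater than the heaviest edge on the tree path between its endpoints, so the MST is unique.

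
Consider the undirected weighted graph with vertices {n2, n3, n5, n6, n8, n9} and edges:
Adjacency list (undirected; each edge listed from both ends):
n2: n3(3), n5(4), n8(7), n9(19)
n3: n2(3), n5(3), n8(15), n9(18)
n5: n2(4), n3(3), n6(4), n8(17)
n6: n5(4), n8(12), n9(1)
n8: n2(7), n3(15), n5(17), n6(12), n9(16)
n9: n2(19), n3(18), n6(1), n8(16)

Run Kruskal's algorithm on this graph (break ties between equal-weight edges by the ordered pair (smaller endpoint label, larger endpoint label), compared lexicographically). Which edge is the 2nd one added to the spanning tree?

Kruskal: consider edges lightest-first.
n6 n9 (1): add — endpoints in different components.
n2 n3 (3): add — endpoints in different components.
n3 n5 (3): add — endpoints in different components.
n2 n5 (4): skip — n2 and n5 already connected.
n5 n6 (4): add — endpoints in different components.
n2 n8 (7): add — endpoints in different components.
The 2nd edge added is n2 n3.

n2-n3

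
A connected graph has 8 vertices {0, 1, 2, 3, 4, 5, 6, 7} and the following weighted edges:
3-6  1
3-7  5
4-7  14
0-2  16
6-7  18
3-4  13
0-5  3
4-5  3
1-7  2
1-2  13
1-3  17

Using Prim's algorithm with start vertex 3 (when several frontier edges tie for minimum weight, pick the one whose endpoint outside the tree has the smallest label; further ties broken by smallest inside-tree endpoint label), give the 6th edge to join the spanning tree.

Prim's algorithm from 3:
Step 1: frontier [3-6 1, 3-7 5, 3-4 13, 1-3 17] → take 3-6 (1); add 6.
Step 2: frontier [3-7 5, 3-4 13, 1-3 17, 6-7 18] → take 3-7 (5); add 7.
Step 3: frontier [3-4 13, 1-3 17, 1-7 2, 4-7 14] → take 1-7 (2); add 1.
Step 4: frontier [1-2 13, 3-4 13, 4-7 14] → take 1-2 (13); add 2.
Step 5: frontier [0-2 16, 3-4 13, 4-7 14] → take 3-4 (13); add 4.
Step 6: frontier [0-2 16, 4-5 3] → take 4-5 (3); add 5.
Step 7: frontier [0-2 16, 0-5 3] → take 0-5 (3); add 0.
The 6th edge added is 4-5.

4-5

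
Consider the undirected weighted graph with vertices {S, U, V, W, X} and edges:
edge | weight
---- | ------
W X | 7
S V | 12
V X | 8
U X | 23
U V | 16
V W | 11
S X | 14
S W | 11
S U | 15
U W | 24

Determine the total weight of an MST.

41

Grow the tree from X using Prim:
Step 1: cheapest edge leaving the tree is W X (7); add W.
Step 2: cheapest edge leaving the tree is V X (8); add V.
Step 3: cheapest edge leaving the tree is S W (11); add S.
Step 4: cheapest edge leaving the tree is S U (15); add U.
MST edges: W X, V X, S W, S U; total weight 7+8+11+15 = 41.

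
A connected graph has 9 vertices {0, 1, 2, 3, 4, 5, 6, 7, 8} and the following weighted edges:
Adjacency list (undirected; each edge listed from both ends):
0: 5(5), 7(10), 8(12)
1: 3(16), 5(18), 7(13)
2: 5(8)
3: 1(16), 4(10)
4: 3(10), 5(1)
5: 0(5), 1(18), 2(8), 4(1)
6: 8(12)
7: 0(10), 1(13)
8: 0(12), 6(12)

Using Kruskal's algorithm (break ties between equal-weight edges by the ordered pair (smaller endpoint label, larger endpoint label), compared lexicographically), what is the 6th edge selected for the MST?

Sort edges by weight, then run Kruskal:
4 5 (1): add — endpoints in different components.
0 5 (5): add — endpoints in different components.
2 5 (8): add — endpoints in different components.
0 7 (10): add — endpoints in different components.
3 4 (10): add — endpoints in different components.
0 8 (12): add — endpoints in different components.
6 8 (12): add — endpoints in different components.
1 7 (13): add — endpoints in different components.
The 6th edge added is 0 8.

0-8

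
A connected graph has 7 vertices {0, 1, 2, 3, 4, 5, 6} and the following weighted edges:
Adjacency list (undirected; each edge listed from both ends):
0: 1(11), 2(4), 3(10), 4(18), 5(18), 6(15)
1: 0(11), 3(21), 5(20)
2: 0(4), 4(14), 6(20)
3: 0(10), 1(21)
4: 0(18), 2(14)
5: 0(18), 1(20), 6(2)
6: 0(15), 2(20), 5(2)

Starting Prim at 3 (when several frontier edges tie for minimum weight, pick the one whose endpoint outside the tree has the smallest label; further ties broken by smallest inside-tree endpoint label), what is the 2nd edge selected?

Prim, starting at 3.
Step 1: cheapest edge leaving the tree is 0—3 (10); add 0.
Step 2: cheapest edge leaving the tree is 0—2 (4); add 2.
Step 3: cheapest edge leaving the tree is 0—1 (11); add 1.
Step 4: cheapest edge leaving the tree is 2—4 (14); add 4.
Step 5: cheapest edge leaving the tree is 0—6 (15); add 6.
Step 6: cheapest edge leaving the tree is 5—6 (2); add 5.
The 2nd edge added is 0—2.

0-2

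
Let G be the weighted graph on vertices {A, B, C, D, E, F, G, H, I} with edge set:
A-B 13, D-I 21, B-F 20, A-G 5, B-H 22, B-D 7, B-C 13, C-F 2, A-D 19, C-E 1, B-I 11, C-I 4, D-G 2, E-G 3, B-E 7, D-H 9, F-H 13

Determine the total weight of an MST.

Prim, starting at A.
Step 1: cheapest edge leaving the tree is A-G (5); add G.
Step 2: cheapest edge leaving the tree is D-G (2); add D.
Step 3: cheapest edge leaving the tree is E-G (3); add E.
Step 4: cheapest edge leaving the tree is C-E (1); add C.
Step 5: cheapest edge leaving the tree is C-F (2); add F.
Step 6: cheapest edge leaving the tree is C-I (4); add I.
Step 7: cheapest edge leaving the tree is B-D (7); add B.
Step 8: cheapest edge leaving the tree is D-H (9); add H.
MST edges: A-G, D-G, E-G, C-E, C-F, C-I, B-D, D-H; total weight 5+2+3+1+2+4+7+9 = 33.

33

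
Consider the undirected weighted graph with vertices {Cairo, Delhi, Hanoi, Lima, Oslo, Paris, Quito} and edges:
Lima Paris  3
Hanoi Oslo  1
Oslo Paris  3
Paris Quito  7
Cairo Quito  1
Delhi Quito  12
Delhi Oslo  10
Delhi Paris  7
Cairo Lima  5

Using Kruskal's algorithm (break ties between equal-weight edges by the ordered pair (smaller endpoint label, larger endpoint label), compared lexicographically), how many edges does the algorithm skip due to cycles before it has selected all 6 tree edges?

0

Sort edges by weight, then run Kruskal:
Cairo Quito (1): add. Components now {Cairo,Quito} {Lima} {Hanoi} {Oslo} {Paris} {Delhi}
Hanoi Oslo (1): add. Components now {Cairo,Quito} {Lima} {Hanoi,Oslo} {Paris} {Delhi}
Lima Paris (3): add. Components now {Cairo,Quito} {Lima,Paris} {Hanoi,Oslo} {Delhi}
Oslo Paris (3): add. Components now {Cairo,Quito} {Hanoi,Lima,Oslo,Paris} {Delhi}
Cairo Lima (5): add. Components now {Cairo,Hanoi,Lima,Oslo,Paris,Quito} {Delhi}
Delhi Paris (7): add. Components now {Cairo,Delhi,Hanoi,Lima,Oslo,Paris,Quito}
Edges rejected before the tree was complete: 0.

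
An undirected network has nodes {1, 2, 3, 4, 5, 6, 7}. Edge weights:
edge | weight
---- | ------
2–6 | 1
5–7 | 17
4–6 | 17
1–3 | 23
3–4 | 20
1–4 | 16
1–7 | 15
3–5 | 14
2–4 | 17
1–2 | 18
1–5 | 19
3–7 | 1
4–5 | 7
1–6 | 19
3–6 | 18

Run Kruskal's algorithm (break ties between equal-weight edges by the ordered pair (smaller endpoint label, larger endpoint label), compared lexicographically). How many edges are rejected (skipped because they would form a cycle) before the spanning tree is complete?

Kruskal: consider edges lightest-first.
2–6 (1): add. Components now {1} {2,6} {3} {4} {5} {7}
3–7 (1): add. Components now {1} {2,6} {3,7} {4} {5}
4–5 (7): add. Components now {1} {2,6} {3,7} {4,5}
3–5 (14): add. Components now {1} {2,6} {3,4,5,7}
1–7 (15): add. Components now {1,3,4,5,7} {2,6}
1–4 (16): skip — 1 and 4 already connected.
2–4 (17): add. Components now {1,2,3,4,5,6,7}
Edges rejected before the tree was complete: 1.

1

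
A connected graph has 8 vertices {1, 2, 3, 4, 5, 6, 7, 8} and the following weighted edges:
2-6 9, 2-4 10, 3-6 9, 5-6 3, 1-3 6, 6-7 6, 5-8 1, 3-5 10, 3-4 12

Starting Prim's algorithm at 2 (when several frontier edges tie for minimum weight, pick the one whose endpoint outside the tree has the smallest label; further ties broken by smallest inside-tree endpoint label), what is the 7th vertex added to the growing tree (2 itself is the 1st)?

1

Prim, starting at 2.
Step 1: frontier [2-6 9, 2-4 10] → take 2-6 (9); add 6.
Step 2: frontier [2-4 10, 5-6 3, 6-7 6, 3-6 9] → take 5-6 (3); add 5.
Step 3: frontier [2-4 10, 5-8 1, 3-5 10, 6-7 6, 3-6 9] → take 5-8 (1); add 8.
Step 4: frontier [2-4 10, 3-5 10, 6-7 6, 3-6 9] → take 6-7 (6); add 7.
Step 5: frontier [2-4 10, 3-5 10, 3-6 9] → take 3-6 (9); add 3.
Step 6: frontier [2-4 10, 1-3 6, 3-4 12] → take 1-3 (6); add 1.
Step 7: frontier [2-4 10, 3-4 12] → take 2-4 (10); add 4.
Vertex order: 2, 6, 5, 8, 7, 3, 1, 4. The 7th vertex is 1.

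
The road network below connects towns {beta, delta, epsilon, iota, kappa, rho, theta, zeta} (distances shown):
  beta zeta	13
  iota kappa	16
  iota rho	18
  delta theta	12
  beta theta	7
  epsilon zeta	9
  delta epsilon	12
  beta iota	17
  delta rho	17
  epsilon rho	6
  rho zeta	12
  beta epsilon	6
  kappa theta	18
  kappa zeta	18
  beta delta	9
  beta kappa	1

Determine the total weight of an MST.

54

Prim, starting at kappa.
Step 1: cheapest edge leaving the tree is beta kappa (1); add beta.
Step 2: cheapest edge leaving the tree is beta epsilon (6); add epsilon.
Step 3: cheapest edge leaving the tree is epsilon rho (6); add rho.
Step 4: cheapest edge leaving the tree is beta theta (7); add theta.
Step 5: cheapest edge leaving the tree is beta delta (9); add delta.
Step 6: cheapest edge leaving the tree is epsilon zeta (9); add zeta.
Step 7: cheapest edge leaving the tree is iota kappa (16); add iota.
MST edges: beta kappa, beta epsilon, epsilon rho, beta theta, beta delta, epsilon zeta, iota kappa; total weight 1+6+6+7+9+9+16 = 54.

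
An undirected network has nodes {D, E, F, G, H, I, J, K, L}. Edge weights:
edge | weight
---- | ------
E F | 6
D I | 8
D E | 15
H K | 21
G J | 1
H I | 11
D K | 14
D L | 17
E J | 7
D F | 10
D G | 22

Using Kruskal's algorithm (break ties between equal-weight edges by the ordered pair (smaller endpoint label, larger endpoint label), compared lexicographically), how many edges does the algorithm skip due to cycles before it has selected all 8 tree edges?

Kruskal's algorithm — process edges by increasing weight (ties by edge label):
G J (1): add — endpoints in different components.
E F (6): add — endpoints in different components.
E J (7): add — endpoints in different components.
D I (8): add — endpoints in different components.
D F (10): add — endpoints in different components.
H I (11): add — endpoints in different components.
D K (14): add — endpoints in different components.
D E (15): skip — D and E already connected.
D L (17): add — endpoints in different components.
Edges rejected before the tree was complete: 1.

1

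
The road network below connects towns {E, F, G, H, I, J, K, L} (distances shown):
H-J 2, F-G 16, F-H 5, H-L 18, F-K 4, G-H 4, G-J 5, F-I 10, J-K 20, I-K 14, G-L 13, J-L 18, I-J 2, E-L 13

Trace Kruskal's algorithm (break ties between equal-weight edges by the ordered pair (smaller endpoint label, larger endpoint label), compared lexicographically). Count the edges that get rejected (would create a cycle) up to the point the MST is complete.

2

Kruskal: consider edges lightest-first.
H-J (2): add — endpoints in different components.
I-J (2): add — endpoints in different components.
F-K (4): add — endpoints in different components.
G-H (4): add — endpoints in different components.
F-H (5): add — endpoints in different components.
G-J (5): skip — G and J already connected.
F-I (10): skip — F and I already connected.
E-L (13): add — endpoints in different components.
G-L (13): add — endpoints in different components.
Edges rejected before the tree was complete: 2.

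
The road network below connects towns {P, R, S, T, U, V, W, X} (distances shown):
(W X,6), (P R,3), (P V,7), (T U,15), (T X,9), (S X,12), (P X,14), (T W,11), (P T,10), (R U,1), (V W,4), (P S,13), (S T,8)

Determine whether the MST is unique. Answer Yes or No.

Yes

Sort edges by weight, then run Kruskal:
R U (1): add — endpoints in different components.
P R (3): add — endpoints in different components.
V W (4): add — endpoints in different components.
W X (6): add — endpoints in different components.
P V (7): add — endpoints in different components.
S T (8): add — endpoints in different components.
T X (9): add — endpoints in different components.
Every non-tree edge has weight strictly greater than the heaviest edge on the tree path between its endpoints, so the MST is unique.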